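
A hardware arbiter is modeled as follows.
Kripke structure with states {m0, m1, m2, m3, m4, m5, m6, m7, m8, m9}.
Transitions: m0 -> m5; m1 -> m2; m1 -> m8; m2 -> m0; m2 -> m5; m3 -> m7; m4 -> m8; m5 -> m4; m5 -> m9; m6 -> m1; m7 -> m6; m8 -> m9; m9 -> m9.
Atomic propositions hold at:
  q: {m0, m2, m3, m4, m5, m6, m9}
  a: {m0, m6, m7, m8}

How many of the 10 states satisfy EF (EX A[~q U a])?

8

Sat(~q) = {m1, m7, m8}
A[~q U a]: least fixpoint, start Z0 = Sat(a) = {m0, m6, m7, m8}, add states in Sat(~q) with every successor in Z. Already a fixed point.
Sat(A[~q U a]) = {m0, m6, m7, m8}
Sat(EX A[~q U a]) = {s : some successor in {m0, m6, m7, m8}} = {m1, m2, m3, m4, m7}
EF (EX A[~q U a]): least fixpoint, start Z0 = {m1, m2, m3, m4, m7}, add states with some successor in Z. Z1 = {m1, m2, m3, m4, m5, m6, m7}; Z2 = {m0, m1, m2, m3, m4, m5, m6, m7}; fixed.
Sat(EF (EX A[~q U a])) = {m0, m1, m2, m3, m4, m5, m6, m7}
|Sat(EF (EX A[~q U a]))| = |{m0, m1, m2, m3, m4, m5, m6, m7}| = 8.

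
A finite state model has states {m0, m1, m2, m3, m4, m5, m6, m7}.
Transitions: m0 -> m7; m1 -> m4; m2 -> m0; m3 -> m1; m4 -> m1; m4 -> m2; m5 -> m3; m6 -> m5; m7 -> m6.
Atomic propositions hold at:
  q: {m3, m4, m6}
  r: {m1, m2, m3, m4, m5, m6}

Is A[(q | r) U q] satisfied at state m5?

Yes

Sat(q | r) = {m1, m2, m3, m4, m5, m6}
A[(q | r) U q]: least fixpoint, start Z0 = Sat(q) = {m3, m4, m6}, add states in Sat(q | r) with every successor in Z. Z1 = {m1, m3, m4, m5, m6}; fixed.
Sat(A[(q | r) U q]) = {m1, m3, m4, m5, m6}
m5 ∈ Sat(A[(q | r) U q]) = {m1, m3, m4, m5, m6}, so the formula holds at m5.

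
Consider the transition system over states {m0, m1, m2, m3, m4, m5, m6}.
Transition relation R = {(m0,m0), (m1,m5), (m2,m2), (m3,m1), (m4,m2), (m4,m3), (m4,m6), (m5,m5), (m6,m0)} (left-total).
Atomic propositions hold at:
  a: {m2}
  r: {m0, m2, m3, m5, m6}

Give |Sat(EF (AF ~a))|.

Sat(~a) = {m0, m1, m3, m4, m5, m6}
AF ~a: least fixpoint, start Z0 = {m0, m1, m3, m4, m5, m6}, add states with every successor in Z. Already a fixed point.
Sat(AF ~a) = {m0, m1, m3, m4, m5, m6}
EF (AF ~a): least fixpoint, start Z0 = {m0, m1, m3, m4, m5, m6}, add states with some successor in Z. Already a fixed point.
Sat(EF (AF ~a)) = {m0, m1, m3, m4, m5, m6}
|Sat(EF (AF ~a))| = |{m0, m1, m3, m4, m5, m6}| = 6.

6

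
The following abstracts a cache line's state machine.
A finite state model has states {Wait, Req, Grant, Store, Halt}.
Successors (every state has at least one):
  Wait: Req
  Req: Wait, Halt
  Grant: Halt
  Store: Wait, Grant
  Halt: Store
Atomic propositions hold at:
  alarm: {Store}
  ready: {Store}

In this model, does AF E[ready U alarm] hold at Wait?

E[ready U alarm]: least fixpoint, start Z0 = Sat(alarm) = {Store}, add states in Sat(ready) with some successor in Z. Already a fixed point.
Sat(E[ready U alarm]) = {Store}
AF E[ready U alarm]: least fixpoint, start Z0 = {Store}, add states with every successor in Z. Z1 = {Store, Halt}; Z2 = {Grant, Store, Halt}; fixed.
Sat(AF E[ready U alarm]) = {Grant, Store, Halt}
Wait ∉ Sat(AF E[ready U alarm]) = {Grant, Store, Halt}, so the formula does not hold at Wait.

No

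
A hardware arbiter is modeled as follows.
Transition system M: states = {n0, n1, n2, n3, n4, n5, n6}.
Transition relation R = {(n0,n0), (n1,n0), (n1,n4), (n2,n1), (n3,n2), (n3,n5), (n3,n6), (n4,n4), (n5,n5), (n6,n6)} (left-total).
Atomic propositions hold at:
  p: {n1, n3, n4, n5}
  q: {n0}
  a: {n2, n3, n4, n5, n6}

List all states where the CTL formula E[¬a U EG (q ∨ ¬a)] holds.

{n0, n1}

Sat(¬a) = {n0, n1}
Sat(q ∨ ¬a) = {n0, n1}
EG (q ∨ ¬a): greatest fixpoint, start Z0 = {n0, n1}, keep only states in Sat with some successor in Z. Already a fixed point.
Sat(EG (q ∨ ¬a)) = {n0, n1}
E[¬a U EG (q ∨ ¬a)]: least fixpoint, start Z0 = Sat(EG (q ∨ ¬a)) = {n0, n1}, add states in Sat(¬a) with some successor in Z. Already a fixed point.
Sat(E[¬a U EG (q ∨ ¬a)]) = {n0, n1}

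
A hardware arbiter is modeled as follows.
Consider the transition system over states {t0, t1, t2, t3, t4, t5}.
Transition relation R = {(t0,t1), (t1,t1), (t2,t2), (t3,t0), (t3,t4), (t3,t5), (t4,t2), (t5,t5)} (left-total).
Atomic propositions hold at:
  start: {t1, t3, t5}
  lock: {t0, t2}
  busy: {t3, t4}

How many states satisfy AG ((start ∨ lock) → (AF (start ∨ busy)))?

3

Sat(start ∨ lock) = {t0, t1, t2, t3, t5}
Sat(start ∨ busy) = {t1, t3, t4, t5}
AF (start ∨ busy): least fixpoint, start Z0 = {t1, t3, t4, t5}, add states with every successor in Z. Z1 = {t0, t1, t3, t4, t5}; fixed.
Sat(AF (start ∨ busy)) = {t0, t1, t3, t4, t5}
Sat((start ∨ lock) → (AF (start ∨ busy))) = {t0, t1, t3, t4, t5}
AG ((start ∨ lock) → (AF (start ∨ busy))): greatest fixpoint, start Z0 = {t0, t1, t3, t4, t5}, keep only states in Sat with every successor in Z. Z1 = {t0, t1, t3, t5}; Z2 = {t0, t1, t5}; fixed.
Sat(AG ((start ∨ lock) → (AF (start ∨ busy)))) = {t0, t1, t5}
|Sat(AG ((start ∨ lock) → (AF (start ∨ busy))))| = |{t0, t1, t5}| = 3.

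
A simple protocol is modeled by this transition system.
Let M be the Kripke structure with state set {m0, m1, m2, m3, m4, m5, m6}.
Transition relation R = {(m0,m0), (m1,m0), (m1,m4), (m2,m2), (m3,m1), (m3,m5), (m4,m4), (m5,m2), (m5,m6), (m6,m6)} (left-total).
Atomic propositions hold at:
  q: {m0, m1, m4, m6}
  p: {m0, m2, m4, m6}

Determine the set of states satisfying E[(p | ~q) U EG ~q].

{m2, m3, m5}

Sat(~q) = {m2, m3, m5}
Sat(p | ~q) = {m0, m2, m3, m4, m5, m6}
EG ~q: greatest fixpoint, start Z0 = {m2, m3, m5}, keep only states in Sat with some successor in Z. Already a fixed point.
Sat(EG ~q) = {m2, m3, m5}
E[(p | ~q) U EG ~q]: least fixpoint, start Z0 = Sat(EG ~q) = {m2, m3, m5}, add states in Sat(p | ~q) with some successor in Z. Already a fixed point.
Sat(E[(p | ~q) U EG ~q]) = {m2, m3, m5}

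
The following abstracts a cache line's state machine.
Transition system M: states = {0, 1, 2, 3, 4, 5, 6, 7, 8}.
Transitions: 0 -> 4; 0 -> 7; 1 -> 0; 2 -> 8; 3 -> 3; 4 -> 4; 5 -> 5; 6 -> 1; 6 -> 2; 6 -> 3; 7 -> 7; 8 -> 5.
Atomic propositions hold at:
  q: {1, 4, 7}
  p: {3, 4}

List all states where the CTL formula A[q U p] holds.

A[q U p]: least fixpoint, start Z0 = Sat(p) = {3, 4}, add states in Sat(q) with every successor in Z. Already a fixed point.
Sat(A[q U p]) = {3, 4}

{3, 4}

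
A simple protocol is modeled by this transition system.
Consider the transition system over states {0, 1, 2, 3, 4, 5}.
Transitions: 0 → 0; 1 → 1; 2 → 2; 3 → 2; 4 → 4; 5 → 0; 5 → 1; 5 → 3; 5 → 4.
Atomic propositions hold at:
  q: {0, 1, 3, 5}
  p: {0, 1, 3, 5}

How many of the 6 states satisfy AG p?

AG p: greatest fixpoint, start Z0 = {0, 1, 3, 5}, keep only states in Sat with every successor in Z. Z1 = {0, 1}; fixed.
Sat(AG p) = {0, 1}
|Sat(AG p)| = |{0, 1}| = 2.

2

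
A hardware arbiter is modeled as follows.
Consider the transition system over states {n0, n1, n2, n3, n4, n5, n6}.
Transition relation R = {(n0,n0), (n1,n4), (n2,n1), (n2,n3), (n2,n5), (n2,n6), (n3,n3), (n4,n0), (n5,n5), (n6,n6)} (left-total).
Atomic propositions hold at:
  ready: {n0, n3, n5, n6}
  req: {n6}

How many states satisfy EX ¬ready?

2

Sat(¬ready) = {n1, n2, n4}
Sat(EX ¬ready) = {s : some successor in {n1, n2, n4}} = {n1, n2}
|Sat(EX ¬ready)| = |{n1, n2}| = 2.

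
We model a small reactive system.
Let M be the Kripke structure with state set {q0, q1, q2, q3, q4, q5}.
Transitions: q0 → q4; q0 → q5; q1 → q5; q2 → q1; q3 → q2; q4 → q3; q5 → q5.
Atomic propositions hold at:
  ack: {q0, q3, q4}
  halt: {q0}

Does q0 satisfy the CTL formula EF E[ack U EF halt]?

EF halt: least fixpoint, start Z0 = {q0}, add states with some successor in Z. Already a fixed point.
Sat(EF halt) = {q0}
E[ack U EF halt]: least fixpoint, start Z0 = Sat(EF halt) = {q0}, add states in Sat(ack) with some successor in Z. Already a fixed point.
Sat(E[ack U EF halt]) = {q0}
EF E[ack U EF halt]: least fixpoint, start Z0 = {q0}, add states with some successor in Z. Already a fixed point.
Sat(EF E[ack U EF halt]) = {q0}
q0 ∈ Sat(EF E[ack U EF halt]) = {q0}, so the formula holds at q0.

Yes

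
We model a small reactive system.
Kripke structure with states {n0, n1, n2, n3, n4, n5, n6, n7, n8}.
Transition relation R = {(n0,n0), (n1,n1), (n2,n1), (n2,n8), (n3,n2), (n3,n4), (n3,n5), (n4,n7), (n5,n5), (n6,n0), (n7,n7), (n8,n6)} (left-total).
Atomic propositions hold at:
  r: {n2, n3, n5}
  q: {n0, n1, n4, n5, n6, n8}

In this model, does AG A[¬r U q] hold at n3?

No

Sat(¬r) = {n0, n1, n4, n6, n7, n8}
A[¬r U q]: least fixpoint, start Z0 = Sat(q) = {n0, n1, n4, n5, n6, n8}, add states in Sat(¬r) with every successor in Z. Already a fixed point.
Sat(A[¬r U q]) = {n0, n1, n4, n5, n6, n8}
AG A[¬r U q]: greatest fixpoint, start Z0 = {n0, n1, n4, n5, n6, n8}, keep only states in Sat with every successor in Z. Z1 = {n0, n1, n5, n6, n8}; fixed.
Sat(AG A[¬r U q]) = {n0, n1, n5, n6, n8}
n3 ∉ Sat(AG A[¬r U q]) = {n0, n1, n5, n6, n8}, so the formula does not hold at n3.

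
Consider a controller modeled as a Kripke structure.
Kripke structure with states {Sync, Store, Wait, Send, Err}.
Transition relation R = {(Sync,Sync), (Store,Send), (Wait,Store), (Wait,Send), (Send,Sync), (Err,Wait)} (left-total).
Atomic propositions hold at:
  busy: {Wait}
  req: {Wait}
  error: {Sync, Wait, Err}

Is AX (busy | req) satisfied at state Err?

Yes

Sat(busy | req) = {Wait}
Sat(AX (busy | req)) = {s : every successor in {Wait}} = {Err}
Err ∈ Sat(AX (busy | req)) = {Err}, so the formula holds at Err.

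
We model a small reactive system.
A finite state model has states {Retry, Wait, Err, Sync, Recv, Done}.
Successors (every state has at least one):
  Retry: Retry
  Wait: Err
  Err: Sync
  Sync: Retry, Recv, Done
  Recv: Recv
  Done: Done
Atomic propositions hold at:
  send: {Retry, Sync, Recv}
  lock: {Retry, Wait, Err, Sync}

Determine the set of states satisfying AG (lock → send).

{Retry, Sync, Recv, Done}

Sat(lock → send) = {Retry, Sync, Recv, Done}
AG (lock → send): greatest fixpoint, start Z0 = {Retry, Sync, Recv, Done}, keep only states in Sat with every successor in Z. Already a fixed point.
Sat(AG (lock → send)) = {Retry, Sync, Recv, Done}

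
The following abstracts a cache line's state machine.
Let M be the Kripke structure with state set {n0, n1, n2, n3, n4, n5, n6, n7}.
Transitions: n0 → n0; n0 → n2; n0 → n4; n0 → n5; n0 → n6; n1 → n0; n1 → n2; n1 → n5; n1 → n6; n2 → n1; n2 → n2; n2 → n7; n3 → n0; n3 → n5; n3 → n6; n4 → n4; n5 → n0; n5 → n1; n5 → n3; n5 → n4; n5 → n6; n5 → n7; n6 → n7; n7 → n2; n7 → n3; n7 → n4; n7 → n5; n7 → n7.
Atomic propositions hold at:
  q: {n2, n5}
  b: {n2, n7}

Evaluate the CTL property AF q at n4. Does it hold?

AF q: least fixpoint, start Z0 = {n2, n5}, add states with every successor in Z. Already a fixed point.
Sat(AF q) = {n2, n5}
n4 ∉ Sat(AF q) = {n2, n5}, so the formula does not hold at n4.

No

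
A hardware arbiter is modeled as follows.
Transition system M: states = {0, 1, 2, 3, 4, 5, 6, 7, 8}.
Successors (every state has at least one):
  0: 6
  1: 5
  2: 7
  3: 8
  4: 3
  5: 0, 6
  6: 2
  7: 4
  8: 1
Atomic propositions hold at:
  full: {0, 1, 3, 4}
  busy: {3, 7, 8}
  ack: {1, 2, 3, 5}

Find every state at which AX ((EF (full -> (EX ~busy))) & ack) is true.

Sat(~busy) = {0, 1, 2, 4, 5, 6}
Sat(EX ~busy) = {s : some successor in {0, 1, 2, 4, 5, 6}} = {0, 1, 5, 6, 7, 8}
Sat(full -> (EX ~busy)) = {0, 1, 2, 5, 6, 7, 8}
EF (full -> (EX ~busy)): least fixpoint, start Z0 = {0, 1, 2, 5, 6, 7, 8}, add states with some successor in Z. Z1 = {0, 1, 2, 3, 5, 6, 7, 8}; Z2 = {0, 1, 2, 3, 4, 5, 6, 7, 8}; fixed.
Sat(EF (full -> (EX ~busy))) = {0, 1, 2, 3, 4, 5, 6, 7, 8}
Sat((EF (full -> (EX ~busy))) & ack) = {1, 2, 3, 5}
Sat(AX ((EF (full -> (EX ~busy))) & ack)) = {s : every successor in {1, 2, 3, 5}} = {1, 4, 6, 8}

{1, 4, 6, 8}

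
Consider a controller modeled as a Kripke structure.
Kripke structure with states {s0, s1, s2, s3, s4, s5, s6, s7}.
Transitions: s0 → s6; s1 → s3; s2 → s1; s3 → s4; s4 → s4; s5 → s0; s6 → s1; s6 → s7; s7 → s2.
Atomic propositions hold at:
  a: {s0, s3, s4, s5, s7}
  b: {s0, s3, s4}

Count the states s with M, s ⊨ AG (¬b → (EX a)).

Sat(¬b) = {s1, s2, s5, s6, s7}
Sat(EX a) = {s : some successor in {s0, s3, s4, s5, s7}} = {s1, s3, s4, s5, s6}
Sat(¬b → (EX a)) = {s0, s1, s3, s4, s5, s6}
AG (¬b → (EX a)): greatest fixpoint, start Z0 = {s0, s1, s3, s4, s5, s6}, keep only states in Sat with every successor in Z. Z1 = {s0, s1, s3, s4, s5}; Z2 = {s1, s3, s4, s5}; Z3 = {s1, s3, s4}; fixed.
Sat(AG (¬b → (EX a))) = {s1, s3, s4}
|Sat(AG (¬b → (EX a)))| = |{s1, s3, s4}| = 3.

3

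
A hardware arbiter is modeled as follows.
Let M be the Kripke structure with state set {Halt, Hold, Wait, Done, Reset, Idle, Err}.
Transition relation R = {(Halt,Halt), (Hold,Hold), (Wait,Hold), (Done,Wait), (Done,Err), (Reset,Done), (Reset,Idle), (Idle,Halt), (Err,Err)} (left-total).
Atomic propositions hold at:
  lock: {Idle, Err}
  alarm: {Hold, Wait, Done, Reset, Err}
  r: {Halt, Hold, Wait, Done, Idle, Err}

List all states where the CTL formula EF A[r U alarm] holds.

A[r U alarm]: least fixpoint, start Z0 = Sat(alarm) = {Hold, Wait, Done, Reset, Err}, add states in Sat(r) with every successor in Z. Already a fixed point.
Sat(A[r U alarm]) = {Hold, Wait, Done, Reset, Err}
EF A[r U alarm]: least fixpoint, start Z0 = {Hold, Wait, Done, Reset, Err}, add states with some successor in Z. Already a fixed point.
Sat(EF A[r U alarm]) = {Hold, Wait, Done, Reset, Err}

{Hold, Wait, Done, Reset, Err}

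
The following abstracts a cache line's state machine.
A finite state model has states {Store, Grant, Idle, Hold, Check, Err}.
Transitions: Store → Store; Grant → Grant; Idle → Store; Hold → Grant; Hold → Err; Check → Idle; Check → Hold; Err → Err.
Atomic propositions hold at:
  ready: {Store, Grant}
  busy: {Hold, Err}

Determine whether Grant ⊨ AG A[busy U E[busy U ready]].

E[busy U ready]: least fixpoint, start Z0 = Sat(ready) = {Store, Grant}, add states in Sat(busy) with some successor in Z. Z1 = {Store, Grant, Hold}; fixed.
Sat(E[busy U ready]) = {Store, Grant, Hold}
A[busy U E[busy U ready]]: least fixpoint, start Z0 = Sat(E[busy U ready]) = {Store, Grant, Hold}, add states in Sat(busy) with every successor in Z. Already a fixed point.
Sat(A[busy U E[busy U ready]]) = {Store, Grant, Hold}
AG A[busy U E[busy U ready]]: greatest fixpoint, start Z0 = {Store, Grant, Hold}, keep only states in Sat with every successor in Z. Z1 = {Store, Grant}; fixed.
Sat(AG A[busy U E[busy U ready]]) = {Store, Grant}
Grant ∈ Sat(AG A[busy U E[busy U ready]]) = {Store, Grant}, so the formula holds at Grant.

Yes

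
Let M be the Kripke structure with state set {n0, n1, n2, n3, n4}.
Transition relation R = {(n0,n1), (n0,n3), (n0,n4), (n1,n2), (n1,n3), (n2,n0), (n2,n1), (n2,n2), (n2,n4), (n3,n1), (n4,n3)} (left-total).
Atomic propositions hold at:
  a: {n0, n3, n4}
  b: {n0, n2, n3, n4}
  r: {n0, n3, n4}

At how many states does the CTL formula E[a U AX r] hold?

2

Sat(AX r) = {s : every successor in {n0, n3, n4}} = {n4}
E[a U AX r]: least fixpoint, start Z0 = Sat(AX r) = {n4}, add states in Sat(a) with some successor in Z. Z1 = {n0, n4}; fixed.
Sat(E[a U AX r]) = {n0, n4}
|Sat(E[a U AX r])| = |{n0, n4}| = 2.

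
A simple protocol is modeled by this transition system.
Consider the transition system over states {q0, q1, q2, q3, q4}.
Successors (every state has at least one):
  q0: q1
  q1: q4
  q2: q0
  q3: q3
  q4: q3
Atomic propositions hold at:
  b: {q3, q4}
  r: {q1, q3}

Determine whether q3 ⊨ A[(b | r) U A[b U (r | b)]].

Yes

Sat(b | r) = {q1, q3, q4}
Sat(r | b) = {q1, q3, q4}
A[b U (r | b)]: least fixpoint, start Z0 = Sat((r | b)) = {q1, q3, q4}, add states in Sat(b) with every successor in Z. Already a fixed point.
Sat(A[b U (r | b)]) = {q1, q3, q4}
A[(b | r) U A[b U (r | b)]]: least fixpoint, start Z0 = Sat(A[b U (r | b)]) = {q1, q3, q4}, add states in Sat(b | r) with every successor in Z. Already a fixed point.
Sat(A[(b | r) U A[b U (r | b)]]) = {q1, q3, q4}
q3 ∈ Sat(A[(b | r) U A[b U (r | b)]]) = {q1, q3, q4}, so the formula holds at q3.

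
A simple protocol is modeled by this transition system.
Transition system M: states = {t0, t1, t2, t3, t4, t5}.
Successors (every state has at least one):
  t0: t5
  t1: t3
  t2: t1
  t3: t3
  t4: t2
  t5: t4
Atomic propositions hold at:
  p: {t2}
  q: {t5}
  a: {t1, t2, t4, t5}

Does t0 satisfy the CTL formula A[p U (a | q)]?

No

Sat(a | q) = {t1, t2, t4, t5}
A[p U (a | q)]: least fixpoint, start Z0 = Sat((a | q)) = {t1, t2, t4, t5}, add states in Sat(p) with every successor in Z. Already a fixed point.
Sat(A[p U (a | q)]) = {t1, t2, t4, t5}
t0 ∉ Sat(A[p U (a | q)]) = {t1, t2, t4, t5}, so the formula does not hold at t0.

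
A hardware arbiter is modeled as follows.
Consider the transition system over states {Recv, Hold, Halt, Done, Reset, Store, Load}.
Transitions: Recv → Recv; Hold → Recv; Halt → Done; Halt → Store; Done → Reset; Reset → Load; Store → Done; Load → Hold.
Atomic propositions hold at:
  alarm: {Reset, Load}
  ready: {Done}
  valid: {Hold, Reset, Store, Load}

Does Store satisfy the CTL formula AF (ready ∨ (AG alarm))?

Yes

AG alarm: greatest fixpoint, start Z0 = {Reset, Load}, keep only states in Sat with every successor in Z. Z1 = {Reset}; Z2 = ∅; fixed.
Sat(AG alarm) = ∅
Sat(ready ∨ (AG alarm)) = {Done}
AF (ready ∨ (AG alarm)): least fixpoint, start Z0 = {Done}, add states with every successor in Z. Z1 = {Done, Store}; Z2 = {Halt, Done, Store}; fixed.
Sat(AF (ready ∨ (AG alarm))) = {Halt, Done, Store}
Store ∈ Sat(AF (ready ∨ (AG alarm))) = {Halt, Done, Store}, so the formula holds at Store.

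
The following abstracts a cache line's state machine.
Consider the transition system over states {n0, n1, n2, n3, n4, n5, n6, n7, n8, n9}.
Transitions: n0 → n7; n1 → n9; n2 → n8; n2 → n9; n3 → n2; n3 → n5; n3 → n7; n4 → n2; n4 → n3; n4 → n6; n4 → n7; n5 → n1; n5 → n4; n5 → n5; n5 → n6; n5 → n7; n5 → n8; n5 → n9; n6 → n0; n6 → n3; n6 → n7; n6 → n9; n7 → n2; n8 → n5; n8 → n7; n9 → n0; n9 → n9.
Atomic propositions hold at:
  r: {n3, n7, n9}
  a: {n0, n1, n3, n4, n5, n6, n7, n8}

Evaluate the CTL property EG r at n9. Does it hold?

Yes

EG r: greatest fixpoint, start Z0 = {n3, n7, n9}, keep only states in Sat with some successor in Z. Z1 = {n3, n9}; Z2 = {n9}; fixed.
Sat(EG r) = {n9}
n9 ∈ Sat(EG r) = {n9}, so the formula holds at n9.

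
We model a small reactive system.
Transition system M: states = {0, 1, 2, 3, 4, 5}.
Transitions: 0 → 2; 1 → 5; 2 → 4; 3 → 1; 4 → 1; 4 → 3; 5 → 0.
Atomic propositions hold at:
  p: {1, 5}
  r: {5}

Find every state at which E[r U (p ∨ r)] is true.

Sat(p ∨ r) = {1, 5}
E[r U (p ∨ r)]: least fixpoint, start Z0 = Sat((p ∨ r)) = {1, 5}, add states in Sat(r) with some successor in Z. Already a fixed point.
Sat(E[r U (p ∨ r)]) = {1, 5}

{1, 5}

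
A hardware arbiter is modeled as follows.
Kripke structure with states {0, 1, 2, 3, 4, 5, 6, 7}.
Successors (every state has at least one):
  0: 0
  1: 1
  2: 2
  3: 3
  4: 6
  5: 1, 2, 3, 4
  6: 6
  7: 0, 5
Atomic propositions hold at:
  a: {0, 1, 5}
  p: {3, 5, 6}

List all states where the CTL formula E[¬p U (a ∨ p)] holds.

{0, 1, 3, 4, 5, 6, 7}

Sat(¬p) = {0, 1, 2, 4, 7}
Sat(a ∨ p) = {0, 1, 3, 5, 6}
E[¬p U (a ∨ p)]: least fixpoint, start Z0 = Sat((a ∨ p)) = {0, 1, 3, 5, 6}, add states in Sat(¬p) with some successor in Z. Z1 = {0, 1, 3, 4, 5, 6, 7}; fixed.
Sat(E[¬p U (a ∨ p)]) = {0, 1, 3, 4, 5, 6, 7}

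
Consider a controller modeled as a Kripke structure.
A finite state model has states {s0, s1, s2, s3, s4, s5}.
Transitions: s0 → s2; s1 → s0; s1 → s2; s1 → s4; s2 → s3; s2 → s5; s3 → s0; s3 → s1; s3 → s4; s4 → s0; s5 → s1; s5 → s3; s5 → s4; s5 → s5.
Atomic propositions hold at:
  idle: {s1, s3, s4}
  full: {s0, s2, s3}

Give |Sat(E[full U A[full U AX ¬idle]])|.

Sat(¬idle) = {s0, s2, s5}
Sat(AX ¬idle) = {s : every successor in {s0, s2, s5}} = {s0, s4}
A[full U AX ¬idle]: least fixpoint, start Z0 = Sat(AX ¬idle) = {s0, s4}, add states in Sat(full) with every successor in Z. Already a fixed point.
Sat(A[full U AX ¬idle]) = {s0, s4}
E[full U A[full U AX ¬idle]]: least fixpoint, start Z0 = Sat(A[full U AX ¬idle]) = {s0, s4}, add states in Sat(full) with some successor in Z. Z1 = {s0, s3, s4}; Z2 = {s0, s2, s3, s4}; fixed.
Sat(E[full U A[full U AX ¬idle]]) = {s0, s2, s3, s4}
|Sat(E[full U A[full U AX ¬idle]])| = |{s0, s2, s3, s4}| = 4.

4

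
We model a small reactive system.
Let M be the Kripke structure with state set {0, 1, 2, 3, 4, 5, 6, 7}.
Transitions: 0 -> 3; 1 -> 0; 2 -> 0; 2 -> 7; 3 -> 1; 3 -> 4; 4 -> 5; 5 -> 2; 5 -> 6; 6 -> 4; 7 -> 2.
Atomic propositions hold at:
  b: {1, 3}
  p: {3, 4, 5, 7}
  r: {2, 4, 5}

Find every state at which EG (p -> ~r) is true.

{0, 1, 2, 3, 7}

Sat(~r) = {0, 1, 3, 6, 7}
Sat(p -> ~r) = {0, 1, 2, 3, 6, 7}
EG (p -> ~r): greatest fixpoint, start Z0 = {0, 1, 2, 3, 6, 7}, keep only states in Sat with some successor in Z. Z1 = {0, 1, 2, 3, 7}; fixed.
Sat(EG (p -> ~r)) = {0, 1, 2, 3, 7}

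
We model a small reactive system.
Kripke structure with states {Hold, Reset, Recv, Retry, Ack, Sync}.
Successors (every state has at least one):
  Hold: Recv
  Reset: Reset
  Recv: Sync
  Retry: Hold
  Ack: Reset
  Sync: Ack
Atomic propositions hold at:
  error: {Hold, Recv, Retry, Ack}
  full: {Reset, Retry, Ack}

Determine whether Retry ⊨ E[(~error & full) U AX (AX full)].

No

Sat(~error) = {Reset, Sync}
Sat(~error & full) = {Reset}
Sat(AX full) = {s : every successor in {Reset, Retry, Ack}} = {Reset, Ack, Sync}
Sat(AX (AX full)) = {s : every successor in {Reset, Ack, Sync}} = {Reset, Recv, Ack, Sync}
E[(~error & full) U AX (AX full)]: least fixpoint, start Z0 = Sat(AX (AX full)) = {Reset, Recv, Ack, Sync}, add states in Sat(~error & full) with some successor in Z. Already a fixed point.
Sat(E[(~error & full) U AX (AX full)]) = {Reset, Recv, Ack, Sync}
Retry ∉ Sat(E[(~error & full) U AX (AX full)]) = {Reset, Recv, Ack, Sync}, so the formula does not hold at Retry.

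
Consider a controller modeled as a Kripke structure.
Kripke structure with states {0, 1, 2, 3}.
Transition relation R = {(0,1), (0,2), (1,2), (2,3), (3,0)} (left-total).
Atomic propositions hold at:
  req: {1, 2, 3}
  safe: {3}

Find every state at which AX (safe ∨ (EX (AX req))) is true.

Sat(AX req) = {s : every successor in {1, 2, 3}} = {0, 1, 2}
Sat(EX (AX req)) = {s : some successor in {0, 1, 2}} = {0, 1, 3}
Sat(safe ∨ (EX (AX req))) = {0, 1, 3}
Sat(AX (safe ∨ (EX (AX req)))) = {s : every successor in {0, 1, 3}} = {2, 3}

{2, 3}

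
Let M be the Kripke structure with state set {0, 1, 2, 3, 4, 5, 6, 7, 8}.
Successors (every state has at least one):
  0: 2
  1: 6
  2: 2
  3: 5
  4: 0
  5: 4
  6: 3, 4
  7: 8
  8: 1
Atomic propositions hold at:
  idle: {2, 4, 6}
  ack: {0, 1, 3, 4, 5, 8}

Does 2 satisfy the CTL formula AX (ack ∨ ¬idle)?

Sat(¬idle) = {0, 1, 3, 5, 7, 8}
Sat(ack ∨ ¬idle) = {0, 1, 3, 4, 5, 7, 8}
Sat(AX (ack ∨ ¬idle)) = {s : every successor in {0, 1, 3, 4, 5, 7, 8}} = {3, 4, 5, 6, 7, 8}
2 ∉ Sat(AX (ack ∨ ¬idle)) = {3, 4, 5, 6, 7, 8}, so the formula does not hold at 2.

No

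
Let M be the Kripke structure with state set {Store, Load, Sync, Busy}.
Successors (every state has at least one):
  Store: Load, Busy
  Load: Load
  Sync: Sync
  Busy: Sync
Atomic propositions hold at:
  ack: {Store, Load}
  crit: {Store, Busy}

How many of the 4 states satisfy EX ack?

Sat(EX ack) = {s : some successor in {Store, Load}} = {Store, Load}
|Sat(EX ack)| = |{Store, Load}| = 2.

2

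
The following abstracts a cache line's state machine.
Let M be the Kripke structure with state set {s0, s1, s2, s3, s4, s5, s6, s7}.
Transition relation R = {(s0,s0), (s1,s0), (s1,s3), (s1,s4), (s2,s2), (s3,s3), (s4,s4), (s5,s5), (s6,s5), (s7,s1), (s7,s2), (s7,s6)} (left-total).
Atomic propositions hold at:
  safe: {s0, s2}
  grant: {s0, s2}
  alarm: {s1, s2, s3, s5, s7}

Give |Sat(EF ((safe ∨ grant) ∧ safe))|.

Sat(safe ∨ grant) = {s0, s2}
Sat((safe ∨ grant) ∧ safe) = {s0, s2}
EF ((safe ∨ grant) ∧ safe): least fixpoint, start Z0 = {s0, s2}, add states with some successor in Z. Z1 = {s0, s1, s2, s7}; fixed.
Sat(EF ((safe ∨ grant) ∧ safe)) = {s0, s1, s2, s7}
|Sat(EF ((safe ∨ grant) ∧ safe))| = |{s0, s1, s2, s7}| = 4.

4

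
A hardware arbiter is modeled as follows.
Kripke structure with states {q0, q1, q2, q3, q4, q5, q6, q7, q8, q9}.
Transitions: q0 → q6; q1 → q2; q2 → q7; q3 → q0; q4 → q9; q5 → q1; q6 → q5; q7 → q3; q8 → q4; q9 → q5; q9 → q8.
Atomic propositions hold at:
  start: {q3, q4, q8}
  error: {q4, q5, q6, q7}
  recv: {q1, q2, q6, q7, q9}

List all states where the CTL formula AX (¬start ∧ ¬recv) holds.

{q3, q6}

Sat(¬start) = {q0, q1, q2, q5, q6, q7, q9}
Sat(¬recv) = {q0, q3, q4, q5, q8}
Sat(¬start ∧ ¬recv) = {q0, q5}
Sat(AX (¬start ∧ ¬recv)) = {s : every successor in {q0, q5}} = {q3, q6}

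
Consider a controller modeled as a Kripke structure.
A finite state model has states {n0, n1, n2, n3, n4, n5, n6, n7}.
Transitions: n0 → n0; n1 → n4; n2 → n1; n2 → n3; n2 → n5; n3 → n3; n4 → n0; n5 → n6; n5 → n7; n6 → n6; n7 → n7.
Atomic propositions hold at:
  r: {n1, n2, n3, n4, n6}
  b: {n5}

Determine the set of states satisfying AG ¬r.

{n0, n7}

Sat(¬r) = {n0, n5, n7}
AG ¬r: greatest fixpoint, start Z0 = {n0, n5, n7}, keep only states in Sat with every successor in Z. Z1 = {n0, n7}; fixed.
Sat(AG ¬r) = {n0, n7}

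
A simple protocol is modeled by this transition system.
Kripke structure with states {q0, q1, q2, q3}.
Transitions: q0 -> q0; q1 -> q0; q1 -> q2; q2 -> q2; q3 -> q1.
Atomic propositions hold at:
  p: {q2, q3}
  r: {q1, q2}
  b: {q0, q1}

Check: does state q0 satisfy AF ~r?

Yes

Sat(~r) = {q0, q3}
AF ~r: least fixpoint, start Z0 = {q0, q3}, add states with every successor in Z. Already a fixed point.
Sat(AF ~r) = {q0, q3}
q0 ∈ Sat(AF ~r) = {q0, q3}, so the formula holds at q0.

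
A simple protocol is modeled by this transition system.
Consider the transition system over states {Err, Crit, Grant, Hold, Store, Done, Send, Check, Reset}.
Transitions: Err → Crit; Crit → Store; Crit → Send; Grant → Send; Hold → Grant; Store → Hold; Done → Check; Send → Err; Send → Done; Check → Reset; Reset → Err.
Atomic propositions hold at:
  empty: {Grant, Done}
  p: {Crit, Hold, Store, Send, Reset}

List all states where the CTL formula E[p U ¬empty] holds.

{Err, Crit, Hold, Store, Send, Check, Reset}

Sat(¬empty) = {Err, Crit, Hold, Store, Send, Check, Reset}
E[p U ¬empty]: least fixpoint, start Z0 = Sat(¬empty) = {Err, Crit, Hold, Store, Send, Check, Reset}, add states in Sat(p) with some successor in Z. Already a fixed point.
Sat(E[p U ¬empty]) = {Err, Crit, Hold, Store, Send, Check, Reset}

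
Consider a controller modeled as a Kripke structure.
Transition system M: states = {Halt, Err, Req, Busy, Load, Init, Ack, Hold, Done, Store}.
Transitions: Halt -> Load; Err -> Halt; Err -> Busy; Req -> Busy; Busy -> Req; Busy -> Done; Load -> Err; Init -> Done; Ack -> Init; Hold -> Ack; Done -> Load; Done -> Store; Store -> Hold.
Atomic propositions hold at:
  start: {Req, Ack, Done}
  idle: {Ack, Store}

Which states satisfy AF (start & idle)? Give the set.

{Ack, Hold, Store}

Sat(start & idle) = {Ack}
AF (start & idle): least fixpoint, start Z0 = {Ack}, add states with every successor in Z. Z1 = {Ack, Hold}; Z2 = {Ack, Hold, Store}; fixed.
Sat(AF (start & idle)) = {Ack, Hold, Store}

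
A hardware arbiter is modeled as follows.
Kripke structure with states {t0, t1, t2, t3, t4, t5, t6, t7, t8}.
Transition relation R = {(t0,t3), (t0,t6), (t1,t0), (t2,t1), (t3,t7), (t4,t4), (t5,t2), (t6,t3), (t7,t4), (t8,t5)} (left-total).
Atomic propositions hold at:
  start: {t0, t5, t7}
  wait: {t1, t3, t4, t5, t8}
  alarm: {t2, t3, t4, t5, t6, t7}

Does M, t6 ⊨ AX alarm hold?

Yes

Sat(AX alarm) = {s : every successor in {t2, t3, t4, t5, t6, t7}} = {t0, t3, t4, t5, t6, t7, t8}
t6 ∈ Sat(AX alarm) = {t0, t3, t4, t5, t6, t7, t8}, so the formula holds at t6.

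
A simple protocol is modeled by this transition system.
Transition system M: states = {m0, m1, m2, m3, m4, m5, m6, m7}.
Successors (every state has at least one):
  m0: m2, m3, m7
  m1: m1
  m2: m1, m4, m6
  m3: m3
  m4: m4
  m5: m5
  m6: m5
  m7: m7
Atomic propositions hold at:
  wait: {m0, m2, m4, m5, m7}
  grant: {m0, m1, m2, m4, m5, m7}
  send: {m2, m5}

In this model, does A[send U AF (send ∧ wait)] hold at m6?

Yes

Sat(send ∧ wait) = {m2, m5}
AF (send ∧ wait): least fixpoint, start Z0 = {m2, m5}, add states with every successor in Z. Z1 = {m2, m5, m6}; fixed.
Sat(AF (send ∧ wait)) = {m2, m5, m6}
A[send U AF (send ∧ wait)]: least fixpoint, start Z0 = Sat(AF (send ∧ wait)) = {m2, m5, m6}, add states in Sat(send) with every successor in Z. Already a fixed point.
Sat(A[send U AF (send ∧ wait)]) = {m2, m5, m6}
m6 ∈ Sat(A[send U AF (send ∧ wait)]) = {m2, m5, m6}, so the formula holds at m6.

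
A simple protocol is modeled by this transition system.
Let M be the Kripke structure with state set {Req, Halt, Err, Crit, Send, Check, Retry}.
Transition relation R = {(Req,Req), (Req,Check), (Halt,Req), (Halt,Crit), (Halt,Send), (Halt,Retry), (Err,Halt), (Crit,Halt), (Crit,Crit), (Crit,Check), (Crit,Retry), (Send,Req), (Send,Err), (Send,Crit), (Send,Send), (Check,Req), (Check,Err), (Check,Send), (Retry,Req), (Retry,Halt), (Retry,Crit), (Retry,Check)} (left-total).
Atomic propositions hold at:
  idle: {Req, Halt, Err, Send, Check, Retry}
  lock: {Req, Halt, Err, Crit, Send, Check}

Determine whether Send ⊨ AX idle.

Sat(AX idle) = {s : every successor in {Req, Halt, Err, Send, Check, Retry}} = {Req, Err, Check}
Send ∉ Sat(AX idle) = {Req, Err, Check}, so the formula does not hold at Send.

No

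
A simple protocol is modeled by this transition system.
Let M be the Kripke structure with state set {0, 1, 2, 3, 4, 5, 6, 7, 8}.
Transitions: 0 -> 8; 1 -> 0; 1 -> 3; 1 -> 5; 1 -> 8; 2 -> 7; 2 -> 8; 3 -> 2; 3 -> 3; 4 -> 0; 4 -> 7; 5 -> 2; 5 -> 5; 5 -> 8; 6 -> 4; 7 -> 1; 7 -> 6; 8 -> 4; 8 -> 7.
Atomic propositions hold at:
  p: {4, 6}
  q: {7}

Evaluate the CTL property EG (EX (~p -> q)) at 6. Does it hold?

Yes

Sat(~p) = {0, 1, 2, 3, 5, 7, 8}
Sat(~p -> q) = {4, 6, 7}
Sat(EX (~p -> q)) = {s : some successor in {4, 6, 7}} = {2, 4, 6, 7, 8}
EG (EX (~p -> q)): greatest fixpoint, start Z0 = {2, 4, 6, 7, 8}, keep only states in Sat with some successor in Z. Already a fixed point.
Sat(EG (EX (~p -> q))) = {2, 4, 6, 7, 8}
6 ∈ Sat(EG (EX (~p -> q))) = {2, 4, 6, 7, 8}, so the formula holds at 6.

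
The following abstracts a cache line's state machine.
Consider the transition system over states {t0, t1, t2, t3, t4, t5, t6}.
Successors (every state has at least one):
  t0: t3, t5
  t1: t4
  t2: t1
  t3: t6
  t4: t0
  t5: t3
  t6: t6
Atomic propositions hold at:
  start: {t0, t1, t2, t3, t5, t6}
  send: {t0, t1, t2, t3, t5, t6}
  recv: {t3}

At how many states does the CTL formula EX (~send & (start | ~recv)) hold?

Sat(~send) = {t4}
Sat(~recv) = {t0, t1, t2, t4, t5, t6}
Sat(start | ~recv) = {t0, t1, t2, t3, t4, t5, t6}
Sat(~send & (start | ~recv)) = {t4}
Sat(EX (~send & (start | ~recv))) = {s : some successor in {t4}} = {t1}
|Sat(EX (~send & (start | ~recv)))| = |{t1}| = 1.

1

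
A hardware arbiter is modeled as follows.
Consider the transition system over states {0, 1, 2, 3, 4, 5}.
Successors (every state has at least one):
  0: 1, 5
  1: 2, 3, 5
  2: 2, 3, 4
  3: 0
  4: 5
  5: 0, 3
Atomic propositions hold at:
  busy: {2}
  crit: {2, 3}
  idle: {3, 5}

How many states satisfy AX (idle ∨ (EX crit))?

3

Sat(EX crit) = {s : some successor in {2, 3}} = {1, 2, 5}
Sat(idle ∨ (EX crit)) = {1, 2, 3, 5}
Sat(AX (idle ∨ (EX crit))) = {s : every successor in {1, 2, 3, 5}} = {0, 1, 4}
|Sat(AX (idle ∨ (EX crit)))| = |{0, 1, 4}| = 3.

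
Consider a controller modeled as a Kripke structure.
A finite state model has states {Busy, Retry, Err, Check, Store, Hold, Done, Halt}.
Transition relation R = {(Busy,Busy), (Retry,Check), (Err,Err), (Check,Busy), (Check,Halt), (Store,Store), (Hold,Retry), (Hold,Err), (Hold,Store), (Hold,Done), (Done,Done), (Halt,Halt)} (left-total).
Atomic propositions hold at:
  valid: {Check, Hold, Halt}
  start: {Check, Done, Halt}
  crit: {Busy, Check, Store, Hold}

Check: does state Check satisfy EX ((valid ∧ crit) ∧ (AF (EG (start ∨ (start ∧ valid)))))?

No

Sat(valid ∧ crit) = {Check, Hold}
Sat(start ∧ valid) = {Check, Halt}
Sat(start ∨ (start ∧ valid)) = {Check, Done, Halt}
EG (start ∨ (start ∧ valid)): greatest fixpoint, start Z0 = {Check, Done, Halt}, keep only states in Sat with some successor in Z. Already a fixed point.
Sat(EG (start ∨ (start ∧ valid))) = {Check, Done, Halt}
AF (EG (start ∨ (start ∧ valid))): least fixpoint, start Z0 = {Check, Done, Halt}, add states with every successor in Z. Z1 = {Retry, Check, Done, Halt}; fixed.
Sat(AF (EG (start ∨ (start ∧ valid)))) = {Retry, Check, Done, Halt}
Sat((valid ∧ crit) ∧ (AF (EG (start ∨ (start ∧ valid))))) = {Check}
Sat(EX ((valid ∧ crit) ∧ (AF (EG (start ∨ (start ∧ valid)))))) = {s : some successor in {Check}} = {Retry}
Check ∉ Sat(EX ((valid ∧ crit) ∧ (AF (EG (start ∨ (start ∧ valid)))))) = {Retry}, so the formula does not hold at Check.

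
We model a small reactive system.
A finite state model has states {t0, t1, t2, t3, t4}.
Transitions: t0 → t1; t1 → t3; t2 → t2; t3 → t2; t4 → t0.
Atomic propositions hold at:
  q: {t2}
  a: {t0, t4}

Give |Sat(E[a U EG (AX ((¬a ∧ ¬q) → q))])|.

2

Sat(¬a) = {t1, t2, t3}
Sat(¬q) = {t0, t1, t3, t4}
Sat(¬a ∧ ¬q) = {t1, t3}
Sat((¬a ∧ ¬q) → q) = {t0, t2, t4}
Sat(AX ((¬a ∧ ¬q) → q)) = {s : every successor in {t0, t2, t4}} = {t2, t3, t4}
EG (AX ((¬a ∧ ¬q) → q)): greatest fixpoint, start Z0 = {t2, t3, t4}, keep only states in Sat with some successor in Z. Z1 = {t2, t3}; fixed.
Sat(EG (AX ((¬a ∧ ¬q) → q))) = {t2, t3}
E[a U EG (AX ((¬a ∧ ¬q) → q))]: least fixpoint, start Z0 = Sat(EG (AX ((¬a ∧ ¬q) → q))) = {t2, t3}, add states in Sat(a) with some successor in Z. Already a fixed point.
Sat(E[a U EG (AX ((¬a ∧ ¬q) → q))]) = {t2, t3}
|Sat(E[a U EG (AX ((¬a ∧ ¬q) → q))])| = |{t2, t3}| = 2.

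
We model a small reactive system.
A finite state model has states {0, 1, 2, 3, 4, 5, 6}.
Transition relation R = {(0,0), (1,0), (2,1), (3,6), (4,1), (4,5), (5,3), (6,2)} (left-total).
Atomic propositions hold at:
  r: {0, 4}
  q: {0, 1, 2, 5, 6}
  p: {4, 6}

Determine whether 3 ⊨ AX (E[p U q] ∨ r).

E[p U q]: least fixpoint, start Z0 = Sat(q) = {0, 1, 2, 5, 6}, add states in Sat(p) with some successor in Z. Z1 = {0, 1, 2, 4, 5, 6}; fixed.
Sat(E[p U q]) = {0, 1, 2, 4, 5, 6}
Sat(E[p U q] ∨ r) = {0, 1, 2, 4, 5, 6}
Sat(AX (E[p U q] ∨ r)) = {s : every successor in {0, 1, 2, 4, 5, 6}} = {0, 1, 2, 3, 4, 6}
3 ∈ Sat(AX (E[p U q] ∨ r)) = {0, 1, 2, 3, 4, 6}, so the formula holds at 3.

Yes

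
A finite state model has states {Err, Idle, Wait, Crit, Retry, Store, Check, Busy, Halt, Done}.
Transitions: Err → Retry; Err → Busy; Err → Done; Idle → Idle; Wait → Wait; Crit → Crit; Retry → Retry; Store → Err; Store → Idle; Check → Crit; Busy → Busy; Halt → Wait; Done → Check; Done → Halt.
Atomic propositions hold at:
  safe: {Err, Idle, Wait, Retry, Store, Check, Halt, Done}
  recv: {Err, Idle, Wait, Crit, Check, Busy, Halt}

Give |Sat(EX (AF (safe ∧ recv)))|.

6

Sat(safe ∧ recv) = {Err, Idle, Wait, Check, Halt}
AF (safe ∧ recv): least fixpoint, start Z0 = {Err, Idle, Wait, Check, Halt}, add states with every successor in Z. Z1 = {Err, Idle, Wait, Store, Check, Halt, Done}; fixed.
Sat(AF (safe ∧ recv)) = {Err, Idle, Wait, Store, Check, Halt, Done}
Sat(EX (AF (safe ∧ recv))) = {s : some successor in {Err, Idle, Wait, Store, Check, Halt, Done}} = {Err, Idle, Wait, Store, Halt, Done}
|Sat(EX (AF (safe ∧ recv)))| = |{Err, Idle, Wait, Store, Halt, Done}| = 6.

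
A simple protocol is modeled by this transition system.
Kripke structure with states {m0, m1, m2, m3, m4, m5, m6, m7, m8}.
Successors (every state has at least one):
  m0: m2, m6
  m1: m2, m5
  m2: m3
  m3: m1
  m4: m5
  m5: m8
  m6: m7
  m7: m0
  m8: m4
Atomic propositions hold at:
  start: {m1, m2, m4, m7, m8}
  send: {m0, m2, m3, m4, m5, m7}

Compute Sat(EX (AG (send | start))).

Sat(send | start) = {m0, m1, m2, m3, m4, m5, m7, m8}
AG (send | start): greatest fixpoint, start Z0 = {m0, m1, m2, m3, m4, m5, m7, m8}, keep only states in Sat with every successor in Z. Z1 = {m1, m2, m3, m4, m5, m7, m8}; Z2 = {m1, m2, m3, m4, m5, m8}; fixed.
Sat(AG (send | start)) = {m1, m2, m3, m4, m5, m8}
Sat(EX (AG (send | start))) = {s : some successor in {m1, m2, m3, m4, m5, m8}} = {m0, m1, m2, m3, m4, m5, m8}

{m0, m1, m2, m3, m4, m5, m8}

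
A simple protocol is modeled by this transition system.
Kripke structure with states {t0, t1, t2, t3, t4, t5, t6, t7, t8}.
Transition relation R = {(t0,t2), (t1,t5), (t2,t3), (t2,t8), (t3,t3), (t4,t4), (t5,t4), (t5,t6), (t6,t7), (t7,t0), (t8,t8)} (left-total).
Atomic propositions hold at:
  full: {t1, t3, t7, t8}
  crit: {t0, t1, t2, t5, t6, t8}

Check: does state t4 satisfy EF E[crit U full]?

No

E[crit U full]: least fixpoint, start Z0 = Sat(full) = {t1, t3, t7, t8}, add states in Sat(crit) with some successor in Z. Z1 = {t1, t2, t3, t6, t7, t8}; Z2 = {t0, t1, t2, t3, t5, t6, t7, t8}; fixed.
Sat(E[crit U full]) = {t0, t1, t2, t3, t5, t6, t7, t8}
EF E[crit U full]: least fixpoint, start Z0 = {t0, t1, t2, t3, t5, t6, t7, t8}, add states with some successor in Z. Already a fixed point.
Sat(EF E[crit U full]) = {t0, t1, t2, t3, t5, t6, t7, t8}
t4 ∉ Sat(EF E[crit U full]) = {t0, t1, t2, t3, t5, t6, t7, t8}, so the formula does not hold at t4.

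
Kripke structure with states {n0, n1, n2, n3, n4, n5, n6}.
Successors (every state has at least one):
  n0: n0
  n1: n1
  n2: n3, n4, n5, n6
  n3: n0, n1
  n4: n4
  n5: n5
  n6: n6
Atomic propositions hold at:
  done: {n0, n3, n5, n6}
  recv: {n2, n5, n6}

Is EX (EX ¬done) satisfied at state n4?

Yes

Sat(¬done) = {n1, n2, n4}
Sat(EX ¬done) = {s : some successor in {n1, n2, n4}} = {n1, n2, n3, n4}
Sat(EX (EX ¬done)) = {s : some successor in {n1, n2, n3, n4}} = {n1, n2, n3, n4}
n4 ∈ Sat(EX (EX ¬done)) = {n1, n2, n3, n4}, so the formula holds at n4.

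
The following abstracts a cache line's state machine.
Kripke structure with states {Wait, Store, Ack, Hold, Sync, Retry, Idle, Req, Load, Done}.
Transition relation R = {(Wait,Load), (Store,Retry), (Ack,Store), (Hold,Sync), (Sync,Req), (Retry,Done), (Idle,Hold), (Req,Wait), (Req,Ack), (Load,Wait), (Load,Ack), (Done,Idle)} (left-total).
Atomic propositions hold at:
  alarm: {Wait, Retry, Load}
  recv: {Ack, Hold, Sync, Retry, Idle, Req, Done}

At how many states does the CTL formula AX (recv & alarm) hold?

Sat(recv & alarm) = {Retry}
Sat(AX (recv & alarm)) = {s : every successor in {Retry}} = {Store}
|Sat(AX (recv & alarm))| = |{Store}| = 1.

1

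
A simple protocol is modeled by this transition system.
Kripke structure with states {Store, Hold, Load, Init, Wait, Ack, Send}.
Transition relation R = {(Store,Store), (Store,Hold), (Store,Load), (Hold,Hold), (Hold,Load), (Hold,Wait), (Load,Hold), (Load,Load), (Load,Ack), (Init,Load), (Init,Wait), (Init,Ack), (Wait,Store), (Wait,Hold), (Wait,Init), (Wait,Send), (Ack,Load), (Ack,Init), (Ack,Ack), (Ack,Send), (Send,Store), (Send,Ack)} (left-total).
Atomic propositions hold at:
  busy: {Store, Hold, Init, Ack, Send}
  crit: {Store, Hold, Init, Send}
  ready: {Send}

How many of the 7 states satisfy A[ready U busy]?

A[ready U busy]: least fixpoint, start Z0 = Sat(busy) = {Store, Hold, Init, Ack, Send}, add states in Sat(ready) with every successor in Z. Already a fixed point.
Sat(A[ready U busy]) = {Store, Hold, Init, Ack, Send}
|Sat(A[ready U busy])| = |{Store, Hold, Init, Ack, Send}| = 5.

5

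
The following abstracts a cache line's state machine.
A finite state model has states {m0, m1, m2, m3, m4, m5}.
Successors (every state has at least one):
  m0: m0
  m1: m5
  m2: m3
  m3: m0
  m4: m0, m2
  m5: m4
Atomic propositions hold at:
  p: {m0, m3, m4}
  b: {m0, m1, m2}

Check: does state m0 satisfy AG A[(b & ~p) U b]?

Yes

Sat(~p) = {m1, m2, m5}
Sat(b & ~p) = {m1, m2}
A[(b & ~p) U b]: least fixpoint, start Z0 = Sat(b) = {m0, m1, m2}, add states in Sat(b & ~p) with every successor in Z. Already a fixed point.
Sat(A[(b & ~p) U b]) = {m0, m1, m2}
AG A[(b & ~p) U b]: greatest fixpoint, start Z0 = {m0, m1, m2}, keep only states in Sat with every successor in Z. Z1 = {m0}; fixed.
Sat(AG A[(b & ~p) U b]) = {m0}
m0 ∈ Sat(AG A[(b & ~p) U b]) = {m0}, so the formula holds at m0.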